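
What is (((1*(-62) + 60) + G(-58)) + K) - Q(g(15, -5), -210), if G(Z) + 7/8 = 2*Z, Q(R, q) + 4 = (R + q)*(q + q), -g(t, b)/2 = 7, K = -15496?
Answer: -877527/8 ≈ -1.0969e+5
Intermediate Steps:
g(t, b) = -14 (g(t, b) = -2*7 = -14)
Q(R, q) = -4 + 2*q*(R + q) (Q(R, q) = -4 + (R + q)*(q + q) = -4 + (R + q)*(2*q) = -4 + 2*q*(R + q))
G(Z) = -7/8 + 2*Z
(((1*(-62) + 60) + G(-58)) + K) - Q(g(15, -5), -210) = (((1*(-62) + 60) + (-7/8 + 2*(-58))) - 15496) - (-4 + 2*(-210)² + 2*(-14)*(-210)) = (((-62 + 60) + (-7/8 - 116)) - 15496) - (-4 + 2*44100 + 5880) = ((-2 - 935/8) - 15496) - (-4 + 88200 + 5880) = (-951/8 - 15496) - 1*94076 = -124919/8 - 94076 = -877527/8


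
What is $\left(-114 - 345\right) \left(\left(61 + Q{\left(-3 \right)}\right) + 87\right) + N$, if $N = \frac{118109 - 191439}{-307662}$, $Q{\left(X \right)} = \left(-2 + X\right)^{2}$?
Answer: $- \frac{12215221552}{153831} \approx -79407.0$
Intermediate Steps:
$N = \frac{36665}{153831}$ ($N = \left(118109 - 191439\right) \left(- \frac{1}{307662}\right) = \left(-73330\right) \left(- \frac{1}{307662}\right) = \frac{36665}{153831} \approx 0.23835$)
$\left(-114 - 345\right) \left(\left(61 + Q{\left(-3 \right)}\right) + 87\right) + N = \left(-114 - 345\right) \left(\left(61 + \left(-2 - 3\right)^{2}\right) + 87\right) + \frac{36665}{153831} = - 459 \left(\left(61 + \left(-5\right)^{2}\right) + 87\right) + \frac{36665}{153831} = - 459 \left(\left(61 + 25\right) + 87\right) + \frac{36665}{153831} = - 459 \left(86 + 87\right) + \frac{36665}{153831} = \left(-459\right) 173 + \frac{36665}{153831} = -79407 + \frac{36665}{153831} = - \frac{12215221552}{153831}$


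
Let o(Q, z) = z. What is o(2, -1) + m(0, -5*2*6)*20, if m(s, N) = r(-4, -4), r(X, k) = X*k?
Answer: 319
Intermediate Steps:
m(s, N) = 16 (m(s, N) = -4*(-4) = 16)
o(2, -1) + m(0, -5*2*6)*20 = -1 + 16*20 = -1 + 320 = 319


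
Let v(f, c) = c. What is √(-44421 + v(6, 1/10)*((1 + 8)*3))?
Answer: I*√4441830/10 ≈ 210.76*I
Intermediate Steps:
√(-44421 + v(6, 1/10)*((1 + 8)*3)) = √(-44421 + ((1 + 8)*3)/10) = √(-44421 + (9*3)/10) = √(-44421 + (⅒)*27) = √(-44421 + 27/10) = √(-444183/10) = I*√4441830/10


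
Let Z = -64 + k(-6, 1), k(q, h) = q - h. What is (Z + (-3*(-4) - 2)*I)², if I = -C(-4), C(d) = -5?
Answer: 441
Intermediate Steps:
I = 5 (I = -1*(-5) = 5)
Z = -71 (Z = -64 + (-6 - 1*1) = -64 + (-6 - 1) = -64 - 7 = -71)
(Z + (-3*(-4) - 2)*I)² = (-71 + (-3*(-4) - 2)*5)² = (-71 + (12 - 2)*5)² = (-71 + 10*5)² = (-71 + 50)² = (-21)² = 441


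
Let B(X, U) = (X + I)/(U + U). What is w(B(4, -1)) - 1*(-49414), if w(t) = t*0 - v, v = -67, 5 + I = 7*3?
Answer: 49481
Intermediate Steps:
I = 16 (I = -5 + 7*3 = -5 + 21 = 16)
B(X, U) = (16 + X)/(2*U) (B(X, U) = (X + 16)/(U + U) = (16 + X)/((2*U)) = (16 + X)*(1/(2*U)) = (16 + X)/(2*U))
w(t) = 67 (w(t) = t*0 - 1*(-67) = 0 + 67 = 67)
w(B(4, -1)) - 1*(-49414) = 67 - 1*(-49414) = 67 + 49414 = 49481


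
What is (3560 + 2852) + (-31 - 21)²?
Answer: 9116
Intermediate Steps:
(3560 + 2852) + (-31 - 21)² = 6412 + (-52)² = 6412 + 2704 = 9116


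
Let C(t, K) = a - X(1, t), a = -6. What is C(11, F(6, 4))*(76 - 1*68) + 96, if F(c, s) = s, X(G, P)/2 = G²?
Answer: 32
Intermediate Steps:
X(G, P) = 2*G²
C(t, K) = -8 (C(t, K) = -6 - 2*1² = -6 - 2 = -8)
C(11, F(6, 4))*(76 - 1*68) + 96 = -8*(76 - 1*68) + 96 = -8*(76 - 68) + 96 = -8*8 + 96 = -64 + 96 = 32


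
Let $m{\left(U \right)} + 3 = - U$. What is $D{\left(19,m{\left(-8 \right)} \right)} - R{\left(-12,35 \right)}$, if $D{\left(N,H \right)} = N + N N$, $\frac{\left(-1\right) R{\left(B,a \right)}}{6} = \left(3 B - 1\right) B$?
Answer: $3044$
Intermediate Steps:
$m{\left(U \right)} = -3 - U$
$R{\left(B,a \right)} = - 6 B \left(-1 + 3 B\right)$ ($R{\left(B,a \right)} = - 6 \left(3 B - 1\right) B = - 6 \left(-1 + 3 B\right) B = - 6 B \left(-1 + 3 B\right)$)
$D{\left(N,H \right)} = N + N^{2}$
$D{\left(19,m{\left(-8 \right)} \right)} - R{\left(-12,35 \right)} = 19 \left(1 + 19\right) - 6 \left(-12\right) \left(1 - -36\right) = 19 \cdot 20 - 6 \left(-12\right) \left(1 + 36\right) = 380 - 6 \left(-12\right) 37 = 380 - -2664 = 380 + 2664 = 3044$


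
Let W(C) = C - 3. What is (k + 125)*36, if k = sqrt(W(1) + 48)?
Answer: 4500 + 36*sqrt(46) ≈ 4744.2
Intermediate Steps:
W(C) = -3 + C
k = sqrt(46) (k = sqrt((-3 + 1) + 48) = sqrt(-2 + 48) = sqrt(46) ≈ 6.7823)
(k + 125)*36 = (sqrt(46) + 125)*36 = (125 + sqrt(46))*36 = 4500 + 36*sqrt(46)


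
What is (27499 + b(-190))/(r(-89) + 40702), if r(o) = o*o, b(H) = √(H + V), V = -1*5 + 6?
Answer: 27499/48623 + 3*I*√21/48623 ≈ 0.56556 + 0.00028274*I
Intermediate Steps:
V = 1 (V = -5 + 6 = 1)
b(H) = √(1 + H) (b(H) = √(H + 1) = √(1 + H))
r(o) = o²
(27499 + b(-190))/(r(-89) + 40702) = (27499 + √(1 - 190))/((-89)² + 40702) = (27499 + √(-189))/(7921 + 40702) = (27499 + 3*I*√21)/48623 = (27499 + 3*I*√21)*(1/48623) = 27499/48623 + 3*I*√21/48623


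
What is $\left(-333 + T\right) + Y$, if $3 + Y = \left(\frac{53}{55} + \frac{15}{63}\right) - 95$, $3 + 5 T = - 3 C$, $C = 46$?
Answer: $- \frac{528988}{1155} \approx -458.0$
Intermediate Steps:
$T = - \frac{141}{5}$ ($T = - \frac{3}{5} + \frac{\left(-3\right) 46}{5} = - \frac{3}{5} + \frac{1}{5} \left(-138\right) = - \frac{3}{5} - \frac{138}{5} = - \frac{141}{5} \approx -28.2$)
$Y = - \frac{111802}{1155}$ ($Y = -3 + \left(\left(\frac{53}{55} + \frac{15}{63}\right) - 95\right) = -3 + \left(\left(53 \cdot \frac{1}{55} + 15 \cdot \frac{1}{63}\right) - 95\right) = -3 + \left(\left(\frac{53}{55} + \frac{5}{21}\right) - 95\right) = -3 + \left(\frac{1388}{1155} - 95\right) = -3 - \frac{108337}{1155} = - \frac{111802}{1155} \approx -96.798$)
$\left(-333 + T\right) + Y = \left(-333 - \frac{141}{5}\right) - \frac{111802}{1155} = - \frac{1806}{5} - \frac{111802}{1155} = - \frac{528988}{1155}$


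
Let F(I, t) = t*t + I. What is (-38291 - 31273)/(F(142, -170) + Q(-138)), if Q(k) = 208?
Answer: -11594/4875 ≈ -2.3783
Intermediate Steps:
F(I, t) = I + t**2 (F(I, t) = t**2 + I = I + t**2)
(-38291 - 31273)/(F(142, -170) + Q(-138)) = (-38291 - 31273)/((142 + (-170)**2) + 208) = -69564/((142 + 28900) + 208) = -69564/(29042 + 208) = -69564/29250 = -69564*1/29250 = -11594/4875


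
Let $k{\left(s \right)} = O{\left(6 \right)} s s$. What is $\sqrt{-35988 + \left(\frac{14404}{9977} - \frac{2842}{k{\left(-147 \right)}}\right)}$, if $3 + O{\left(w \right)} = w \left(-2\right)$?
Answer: $\frac{i \sqrt{355435854636208170}}{3142755} \approx 189.7 i$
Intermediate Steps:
$O{\left(w \right)} = -3 - 2 w$ ($O{\left(w \right)} = -3 + w \left(-2\right) = -3 - 2 w$)
$k{\left(s \right)} = - 15 s^{2}$ ($k{\left(s \right)} = \left(-3 - 12\right) s s = - 15 s s = - 15 s^{2}$)
$\sqrt{-35988 + \left(\frac{14404}{9977} - \frac{2842}{k{\left(-147 \right)}}\right)} = \sqrt{-35988 + \left(\frac{14404}{9977} - \frac{2842}{\left(-15\right) \left(-147\right)^{2}}\right)} = \sqrt{-35988 + \left(14404 \cdot \frac{1}{9977} - \frac{2842}{\left(-15\right) 21609}\right)} = \sqrt{-35988 + \left(\frac{14404}{9977} - \frac{2842}{-324135}\right)} = \sqrt{-35988 + \left(\frac{14404}{9977} - - \frac{58}{6615}\right)} = \sqrt{-35988 + \left(\frac{14404}{9977} + \frac{58}{6615}\right)} = \sqrt{-35988 + \frac{95861126}{65997855}} = \sqrt{- \frac{2375034944614}{65997855}} = \frac{i \sqrt{355435854636208170}}{3142755}$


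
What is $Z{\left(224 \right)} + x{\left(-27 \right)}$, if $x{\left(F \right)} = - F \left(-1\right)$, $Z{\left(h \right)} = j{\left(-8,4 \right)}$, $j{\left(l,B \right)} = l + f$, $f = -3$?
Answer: $-38$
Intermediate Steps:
$j{\left(l,B \right)} = -3 + l$ ($j{\left(l,B \right)} = l - 3 = -3 + l$)
$Z{\left(h \right)} = -11$ ($Z{\left(h \right)} = -3 - 8 = -11$)
$x{\left(F \right)} = F$
$Z{\left(224 \right)} + x{\left(-27 \right)} = -11 - 27 = -38$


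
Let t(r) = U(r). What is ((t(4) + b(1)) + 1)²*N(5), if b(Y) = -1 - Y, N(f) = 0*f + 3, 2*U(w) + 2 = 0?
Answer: 12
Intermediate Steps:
U(w) = -1 (U(w) = -1 + (½)*0 = -1 + 0 = -1)
N(f) = 3 (N(f) = 0 + 3 = 3)
t(r) = -1
((t(4) + b(1)) + 1)²*N(5) = ((-1 + (-1 - 1*1)) + 1)²*3 = ((-1 + (-1 - 1)) + 1)²*3 = ((-1 - 2) + 1)²*3 = (-3 + 1)²*3 = (-2)²*3 = 4*3 = 12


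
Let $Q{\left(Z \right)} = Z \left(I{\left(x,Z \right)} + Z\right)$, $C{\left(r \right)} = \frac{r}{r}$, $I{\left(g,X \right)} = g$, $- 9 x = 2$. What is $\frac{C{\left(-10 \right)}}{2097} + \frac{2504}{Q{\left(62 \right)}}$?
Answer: $\frac{5911558}{9035973} \approx 0.65422$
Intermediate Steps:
$x = - \frac{2}{9}$ ($x = \left(- \frac{1}{9}\right) 2 = - \frac{2}{9} \approx -0.22222$)
$C{\left(r \right)} = 1$
$Q{\left(Z \right)} = Z \left(- \frac{2}{9} + Z\right)$
$\frac{C{\left(-10 \right)}}{2097} + \frac{2504}{Q{\left(62 \right)}} = 1 \cdot \frac{1}{2097} + \frac{2504}{\frac{1}{9} \cdot 62 \left(-2 + 9 \cdot 62\right)} = 1 \cdot \frac{1}{2097} + \frac{2504}{\frac{1}{9} \cdot 62 \left(-2 + 558\right)} = \frac{1}{2097} + \frac{2504}{\frac{1}{9} \cdot 62 \cdot 556} = \frac{1}{2097} + \frac{2504}{\frac{34472}{9}} = \frac{1}{2097} + 2504 \cdot \frac{9}{34472} = \frac{1}{2097} + \frac{2817}{4309} = \frac{5911558}{9035973}$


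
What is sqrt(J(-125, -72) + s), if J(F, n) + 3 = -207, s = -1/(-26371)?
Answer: I*sqrt(146040198239)/26371 ≈ 14.491*I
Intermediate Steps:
s = 1/26371 (s = -1*(-1/26371) = 1/26371 ≈ 3.7920e-5)
J(F, n) = -210 (J(F, n) = -3 - 207 = -210)
sqrt(J(-125, -72) + s) = sqrt(-210 + 1/26371) = sqrt(-5537909/26371) = I*sqrt(146040198239)/26371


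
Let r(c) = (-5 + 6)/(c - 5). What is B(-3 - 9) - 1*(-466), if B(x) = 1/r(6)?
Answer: 467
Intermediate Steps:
r(c) = 1/(-5 + c)
B(x) = 1 (B(x) = 1/(1/(-5 + 6)) = 1/(1/1) = 1/1 = 1)
B(-3 - 9) - 1*(-466) = 1 - 1*(-466) = 1 + 466 = 467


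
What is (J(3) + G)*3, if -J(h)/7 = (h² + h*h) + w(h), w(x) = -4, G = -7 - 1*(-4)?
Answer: -303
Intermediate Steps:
G = -3 (G = -7 + 4 = -3)
J(h) = 28 - 14*h² (J(h) = -7*((h² + h*h) - 4) = -7*((h² + h²) - 4) = -7*(2*h² - 4) = -7*(-4 + 2*h²) = 28 - 14*h²)
(J(3) + G)*3 = ((28 - 14*3²) - 3)*3 = ((28 - 14*9) - 3)*3 = ((28 - 126) - 3)*3 = (-98 - 3)*3 = -101*3 = -303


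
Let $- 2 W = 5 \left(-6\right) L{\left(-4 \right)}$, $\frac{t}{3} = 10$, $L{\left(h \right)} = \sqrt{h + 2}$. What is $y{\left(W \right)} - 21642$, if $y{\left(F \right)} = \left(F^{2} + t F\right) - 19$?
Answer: $-22111 + 450 i \sqrt{2} \approx -22111.0 + 636.4 i$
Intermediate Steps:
$L{\left(h \right)} = \sqrt{2 + h}$
$t = 30$ ($t = 3 \cdot 10 = 30$)
$W = 15 i \sqrt{2}$ ($W = - \frac{5 \left(-6\right) \sqrt{2 - 4}}{2} = - \frac{\left(-30\right) \sqrt{-2}}{2} = - \frac{\left(-30\right) i \sqrt{2}}{2} = 15 i \sqrt{2} \approx 21.213 i$)
$y{\left(F \right)} = -19 + F^{2} + 30 F$ ($y{\left(F \right)} = \left(F^{2} + 30 F\right) - 19 = -19 + F^{2} + 30 F$)
$y{\left(W \right)} - 21642 = \left(-19 + \left(15 i \sqrt{2}\right)^{2} + 30 \cdot 15 i \sqrt{2}\right) - 21642 = \left(-19 - 450 + 450 i \sqrt{2}\right) - 21642 = \left(-469 + 450 i \sqrt{2}\right) - 21642 = -22111 + 450 i \sqrt{2}$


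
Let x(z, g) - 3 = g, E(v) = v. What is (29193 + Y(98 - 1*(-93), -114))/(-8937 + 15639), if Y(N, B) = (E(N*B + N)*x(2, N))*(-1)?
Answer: 4216295/6702 ≈ 629.11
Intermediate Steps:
x(z, g) = 3 + g
Y(N, B) = -(3 + N)*(N + B*N) (Y(N, B) = ((N*B + N)*(3 + N))*(-1) = ((B*N + N)*(3 + N))*(-1) = ((N + B*N)*(3 + N))*(-1) = ((3 + N)*(N + B*N))*(-1) = -(3 + N)*(N + B*N))
(29193 + Y(98 - 1*(-93), -114))/(-8937 + 15639) = (29193 - (98 - 1*(-93))*(1 - 114)*(3 + (98 - 1*(-93))))/(-8937 + 15639) = (29193 - 1*(98 + 93)*(-113)*(3 + (98 + 93)))/6702 = (29193 - 1*191*(-113)*(3 + 191))*(1/6702) = (29193 - 1*191*(-113)*194)*(1/6702) = (29193 + 4187102)*(1/6702) = 4216295*(1/6702) = 4216295/6702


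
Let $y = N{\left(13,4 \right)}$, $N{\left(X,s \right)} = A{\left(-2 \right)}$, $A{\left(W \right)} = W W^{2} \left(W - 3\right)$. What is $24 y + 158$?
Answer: $1118$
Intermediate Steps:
$A{\left(W \right)} = W^{3} \left(-3 + W\right)$
$N{\left(X,s \right)} = 40$ ($N{\left(X,s \right)} = \left(-2\right)^{3} \left(-3 - 2\right) = \left(-8\right) \left(-5\right) = 40$)
$y = 40$
$24 y + 158 = 24 \cdot 40 + 158 = 960 + 158 = 1118$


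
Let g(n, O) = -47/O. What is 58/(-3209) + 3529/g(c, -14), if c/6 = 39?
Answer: 158541128/150823 ≈ 1051.2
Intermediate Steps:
c = 234 (c = 6*39 = 234)
58/(-3209) + 3529/g(c, -14) = 58/(-3209) + 3529/((-47/(-14))) = 58*(-1/3209) + 3529/((-47*(-1/14))) = -58/3209 + 3529/(47/14) = -58/3209 + 3529*(14/47) = -58/3209 + 49406/47 = 158541128/150823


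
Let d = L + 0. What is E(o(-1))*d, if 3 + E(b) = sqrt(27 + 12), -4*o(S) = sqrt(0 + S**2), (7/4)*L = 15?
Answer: -180/7 + 60*sqrt(39)/7 ≈ 27.814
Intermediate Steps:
L = 60/7 (L = (4/7)*15 = 60/7 ≈ 8.5714)
o(S) = -sqrt(S**2)/4 (o(S) = -sqrt(0 + S**2)/4 = -sqrt(S**2)/4)
d = 60/7 (d = 60/7 + 0 = 60/7 ≈ 8.5714)
E(b) = -3 + sqrt(39) (E(b) = -3 + sqrt(27 + 12) = -3 + sqrt(39))
E(o(-1))*d = (-3 + sqrt(39))*(60/7) = -180/7 + 60*sqrt(39)/7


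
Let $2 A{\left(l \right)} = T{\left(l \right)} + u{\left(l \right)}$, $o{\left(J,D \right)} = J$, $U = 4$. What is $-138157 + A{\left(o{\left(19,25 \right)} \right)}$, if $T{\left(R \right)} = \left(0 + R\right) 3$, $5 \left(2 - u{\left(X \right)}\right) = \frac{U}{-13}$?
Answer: $- \frac{17956571}{130} \approx -1.3813 \cdot 10^{5}$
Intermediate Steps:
$u{\left(X \right)} = \frac{134}{65}$ ($u{\left(X \right)} = 2 - \frac{4 \frac{1}{-13}}{5} = 2 - \frac{4 \left(- \frac{1}{13}\right)}{5} = 2 - - \frac{4}{65} = 2 + \frac{4}{65} = \frac{134}{65}$)
$T{\left(R \right)} = 3 R$ ($T{\left(R \right)} = R 3 = 3 R$)
$A{\left(l \right)} = \frac{67}{65} + \frac{3 l}{2}$ ($A{\left(l \right)} = \frac{3 l + \frac{134}{65}}{2} = \frac{\frac{134}{65} + 3 l}{2} = \frac{67}{65} + \frac{3 l}{2}$)
$-138157 + A{\left(o{\left(19,25 \right)} \right)} = -138157 + \left(\frac{67}{65} + \frac{3}{2} \cdot 19\right) = -138157 + \left(\frac{67}{65} + \frac{57}{2}\right) = -138157 + \frac{3839}{130} = - \frac{17956571}{130}$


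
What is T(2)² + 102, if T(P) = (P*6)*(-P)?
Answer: 678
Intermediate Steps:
T(P) = -6*P² (T(P) = (6*P)*(-P) = -6*P²)
T(2)² + 102 = (-6*2²)² + 102 = (-6*4)² + 102 = (-24)² + 102 = 576 + 102 = 678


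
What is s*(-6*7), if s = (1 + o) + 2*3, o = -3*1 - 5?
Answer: 42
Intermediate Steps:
o = -8 (o = -3 - 5 = -8)
s = -1 (s = (1 - 8) + 2*3 = -7 + 6 = -1)
s*(-6*7) = -(-6)*7 = -1*(-42) = 42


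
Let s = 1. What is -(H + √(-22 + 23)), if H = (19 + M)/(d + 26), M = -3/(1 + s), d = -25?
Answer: -37/2 ≈ -18.500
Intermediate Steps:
M = -3/2 (M = -3/(1 + 1) = -3/2 ≈ -1.5000)
H = 35/2 (H = (19 - 3/2)/(-25 + 26) = (35/2)/1 = (35/2)*1 = 35/2 ≈ 17.500)
-(H + √(-22 + 23)) = -(35/2 + √(-22 + 23)) = -(35/2 + √1) = -(35/2 + 1) = -1*37/2 = -37/2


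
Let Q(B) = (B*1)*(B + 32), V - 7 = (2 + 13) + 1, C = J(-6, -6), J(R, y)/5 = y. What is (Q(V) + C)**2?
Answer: 1525225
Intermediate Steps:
J(R, y) = 5*y
C = -30 (C = 5*(-6) = -30)
V = 23 (V = 7 + ((2 + 13) + 1) = 7 + (15 + 1) = 7 + 16 = 23)
Q(B) = B*(32 + B)
(Q(V) + C)**2 = (23*(32 + 23) - 30)**2 = (23*55 - 30)**2 = (1265 - 30)**2 = 1235**2 = 1525225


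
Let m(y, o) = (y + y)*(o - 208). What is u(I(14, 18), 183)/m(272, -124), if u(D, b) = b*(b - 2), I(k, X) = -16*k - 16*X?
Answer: -33123/180608 ≈ -0.18340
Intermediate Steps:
m(y, o) = 2*y*(-208 + o) (m(y, o) = (2*y)*(-208 + o) = 2*y*(-208 + o))
I(k, X) = -16*X - 16*k
u(D, b) = b*(-2 + b)
u(I(14, 18), 183)/m(272, -124) = (183*(-2 + 183))/((2*272*(-208 - 124))) = (183*181)/((2*272*(-332))) = 33123/(-180608) = 33123*(-1/180608) = -33123/180608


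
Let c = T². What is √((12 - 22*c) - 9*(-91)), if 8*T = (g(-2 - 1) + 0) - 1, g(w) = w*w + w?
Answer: √52634/8 ≈ 28.678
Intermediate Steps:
g(w) = w + w² (g(w) = w² + w = w + w²)
T = 5/8 (T = (((-2 - 1)*(1 + (-2 - 1)) + 0) - 1)/8 = ((-3*(1 - 3) + 0) - 1)/8 = ((-3*(-2) + 0) - 1)/8 = ((6 + 0) - 1)/8 = (6 - 1)/8 = (⅛)*5 = 5/8 ≈ 0.62500)
c = 25/64 (c = (5/8)² = 25/64 ≈ 0.39063)
√((12 - 22*c) - 9*(-91)) = √((12 - 22*25/64) - 9*(-91)) = √((12 - 275/32) + 819) = √(109/32 + 819) = √(26317/32) = √52634/8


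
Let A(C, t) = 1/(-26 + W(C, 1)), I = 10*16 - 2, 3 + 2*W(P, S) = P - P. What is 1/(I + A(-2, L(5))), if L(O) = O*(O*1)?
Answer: 55/8688 ≈ 0.0063306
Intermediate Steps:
W(P, S) = -3/2 (W(P, S) = -3/2 + (P - P)/2 = -3/2 + (1/2)*0 = -3/2 + 0 = -3/2)
I = 158 (I = 160 - 2 = 158)
L(O) = O**2 (L(O) = O*O = O**2)
A(C, t) = -2/55 (A(C, t) = 1/(-26 - 3/2) = 1/(-55/2) = -2/55)
1/(I + A(-2, L(5))) = 1/(158 - 2/55) = 1/(8688/55) = 55/8688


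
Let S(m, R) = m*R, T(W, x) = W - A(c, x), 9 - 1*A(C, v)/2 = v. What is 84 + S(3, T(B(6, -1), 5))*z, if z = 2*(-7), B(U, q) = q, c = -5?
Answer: 462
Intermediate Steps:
A(C, v) = 18 - 2*v
T(W, x) = -18 + W + 2*x (T(W, x) = W - (18 - 2*x) = W + (-18 + 2*x) = -18 + W + 2*x)
z = -14
S(m, R) = R*m
84 + S(3, T(B(6, -1), 5))*z = 84 + ((-18 - 1 + 2*5)*3)*(-14) = 84 + ((-18 - 1 + 10)*3)*(-14) = 84 - 9*3*(-14) = 84 - 27*(-14) = 84 + 378 = 462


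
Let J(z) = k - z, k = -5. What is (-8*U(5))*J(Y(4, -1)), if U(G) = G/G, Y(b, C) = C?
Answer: 32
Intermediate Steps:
U(G) = 1
J(z) = -5 - z
(-8*U(5))*J(Y(4, -1)) = (-8*1)*(-5 - 1*(-1)) = -8*(-5 + 1) = -8*(-4) = 32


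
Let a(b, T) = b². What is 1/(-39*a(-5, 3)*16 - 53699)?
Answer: -1/69299 ≈ -1.4430e-5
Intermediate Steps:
1/(-39*a(-5, 3)*16 - 53699) = 1/(-39*(-5)²*16 - 53699) = 1/(-39*25*16 - 53699) = 1/(-975*16 - 53699) = 1/(-15600 - 53699) = 1/(-69299) = -1/69299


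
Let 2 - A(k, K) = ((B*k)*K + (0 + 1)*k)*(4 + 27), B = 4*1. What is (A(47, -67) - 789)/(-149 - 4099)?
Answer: -48529/531 ≈ -91.392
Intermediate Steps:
B = 4
A(k, K) = 2 - 31*k - 124*K*k (A(k, K) = 2 - ((4*k)*K + (0 + 1)*k)*(4 + 27) = 2 - (4*K*k + 1*k)*31 = 2 - (4*K*k + k)*31 = 2 - (k + 4*K*k)*31 = 2 - (31*k + 124*K*k) = 2 + (-31*k - 124*K*k) = 2 - 31*k - 124*K*k)
(A(47, -67) - 789)/(-149 - 4099) = ((2 - 31*47 - 124*(-67)*47) - 789)/(-149 - 4099) = ((2 - 1457 + 390476) - 789)/(-4248) = (389021 - 789)*(-1/4248) = 388232*(-1/4248) = -48529/531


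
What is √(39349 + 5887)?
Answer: 2*√11309 ≈ 212.69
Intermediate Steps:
√(39349 + 5887) = √45236 = 2*√11309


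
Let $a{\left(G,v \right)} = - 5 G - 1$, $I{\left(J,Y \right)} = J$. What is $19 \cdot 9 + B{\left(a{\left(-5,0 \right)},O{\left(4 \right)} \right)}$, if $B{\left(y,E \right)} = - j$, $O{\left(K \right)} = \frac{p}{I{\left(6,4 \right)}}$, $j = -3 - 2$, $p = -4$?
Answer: $176$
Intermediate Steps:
$j = -5$ ($j = -3 - 2 = -5$)
$a{\left(G,v \right)} = -1 - 5 G$
$O{\left(K \right)} = - \frac{2}{3}$ ($O{\left(K \right)} = - \frac{4}{6} = \left(-4\right) \frac{1}{6} = - \frac{2}{3}$)
$B{\left(y,E \right)} = 5$ ($B{\left(y,E \right)} = \left(-1\right) \left(-5\right) = 5$)
$19 \cdot 9 + B{\left(a{\left(-5,0 \right)},O{\left(4 \right)} \right)} = 19 \cdot 9 + 5 = 171 + 5 = 176$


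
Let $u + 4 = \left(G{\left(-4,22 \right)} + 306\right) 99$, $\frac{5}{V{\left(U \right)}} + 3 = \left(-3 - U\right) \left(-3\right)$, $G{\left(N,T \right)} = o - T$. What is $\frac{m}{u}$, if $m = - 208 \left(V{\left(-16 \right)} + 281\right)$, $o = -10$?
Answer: $- \frac{613444}{284781} \approx -2.1541$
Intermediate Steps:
$G{\left(N,T \right)} = -10 - T$
$V{\left(U \right)} = \frac{5}{6 + 3 U}$ ($V{\left(U \right)} = \frac{5}{-3 + \left(-3 - U\right) \left(-3\right)} = \frac{5}{-3 + \left(9 + 3 U\right)} = \frac{5}{6 + 3 U}$)
$u = 27122$ ($u = -4 + \left(\left(-10 - 22\right) + 306\right) 99 = -4 + \left(-32 + 306\right) 99 = -4 + 274 \cdot 99 = -4 + 27126 = 27122$)
$m = - \frac{1226888}{21}$ ($m = - 208 \left(\frac{5}{3 \left(2 - 16\right)} + 281\right) = - 208 \left(\frac{5}{3 \left(-14\right)} + 281\right) = - 208 \left(\frac{5}{3} \left(- \frac{1}{14}\right) + 281\right) = - 208 \left(- \frac{5}{42} + 281\right) = \left(-208\right) \frac{11797}{42} = - \frac{1226888}{21} \approx -58423.0$)
$\frac{m}{u} = - \frac{1226888}{21 \cdot 27122} = \left(- \frac{1226888}{21}\right) \frac{1}{27122} = - \frac{613444}{284781}$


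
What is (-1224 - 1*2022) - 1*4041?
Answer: -7287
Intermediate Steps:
(-1224 - 1*2022) - 1*4041 = (-1224 - 2022) - 4041 = -3246 - 4041 = -7287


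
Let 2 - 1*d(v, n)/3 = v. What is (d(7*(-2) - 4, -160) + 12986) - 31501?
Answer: -18455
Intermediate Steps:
d(v, n) = 6 - 3*v
(d(7*(-2) - 4, -160) + 12986) - 31501 = ((6 - 3*(7*(-2) - 4)) + 12986) - 31501 = ((6 - 3*(-14 - 4)) + 12986) - 31501 = ((6 - 3*(-18)) + 12986) - 31501 = ((6 + 54) + 12986) - 31501 = (60 + 12986) - 31501 = 13046 - 31501 = -18455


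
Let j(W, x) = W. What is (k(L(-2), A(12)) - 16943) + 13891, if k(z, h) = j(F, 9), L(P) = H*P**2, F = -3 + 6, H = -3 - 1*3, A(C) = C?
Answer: -3049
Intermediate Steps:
H = -6 (H = -3 - 3 = -6)
F = 3
L(P) = -6*P**2
k(z, h) = 3
(k(L(-2), A(12)) - 16943) + 13891 = (3 - 16943) + 13891 = -16940 + 13891 = -3049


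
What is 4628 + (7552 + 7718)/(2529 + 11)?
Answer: 1177039/254 ≈ 4634.0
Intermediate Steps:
4628 + (7552 + 7718)/(2529 + 11) = 4628 + 15270/2540 = 4628 + 15270*(1/2540) = 4628 + 1527/254 = 1177039/254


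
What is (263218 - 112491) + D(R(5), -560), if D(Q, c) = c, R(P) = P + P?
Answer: 150167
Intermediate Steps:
R(P) = 2*P
(263218 - 112491) + D(R(5), -560) = (263218 - 112491) - 560 = 150727 - 560 = 150167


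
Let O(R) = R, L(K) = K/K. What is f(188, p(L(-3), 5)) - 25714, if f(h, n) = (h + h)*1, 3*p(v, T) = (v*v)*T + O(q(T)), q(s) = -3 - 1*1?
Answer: -25338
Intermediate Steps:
L(K) = 1
q(s) = -4 (q(s) = -3 - 1 = -4)
p(v, T) = -4/3 + T*v²/3 (p(v, T) = ((v*v)*T - 4)/3 = (v²*T - 4)/3 = (T*v² - 4)/3 = (-4 + T*v²)/3 = -4/3 + T*v²/3)
f(h, n) = 2*h (f(h, n) = (2*h)*1 = 2*h)
f(188, p(L(-3), 5)) - 25714 = 2*188 - 25714 = 376 - 25714 = -25338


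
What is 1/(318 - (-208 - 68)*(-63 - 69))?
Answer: -1/36114 ≈ -2.7690e-5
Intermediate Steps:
1/(318 - (-208 - 68)*(-63 - 69)) = 1/(318 - (-276)*(-132)) = 1/(318 - 1*36432) = 1/(318 - 36432) = 1/(-36114) = -1/36114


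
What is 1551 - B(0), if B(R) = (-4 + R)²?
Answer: 1535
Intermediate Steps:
1551 - B(0) = 1551 - (-4 + 0)² = 1551 - 1*(-4)² = 1551 - 1*16 = 1551 - 16 = 1535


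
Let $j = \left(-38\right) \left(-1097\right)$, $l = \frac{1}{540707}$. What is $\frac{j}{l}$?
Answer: $22539912002$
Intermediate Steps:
$l = \frac{1}{540707} \approx 1.8494 \cdot 10^{-6}$
$j = 41686$
$\frac{j}{l} = 41686 \frac{1}{\frac{1}{540707}} = 41686 \cdot 540707 = 22539912002$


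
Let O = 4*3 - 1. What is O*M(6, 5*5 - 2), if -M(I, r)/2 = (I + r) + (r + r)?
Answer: -1650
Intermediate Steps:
O = 11 (O = 12 - 1 = 11)
M(I, r) = -6*r - 2*I (M(I, r) = -2*((I + r) + (r + r)) = -2*((I + r) + 2*r) = -2*(I + 3*r) = -6*r - 2*I)
O*M(6, 5*5 - 2) = 11*(-6*(5*5 - 2) - 2*6) = 11*(-6*(25 - 2) - 12) = 11*(-6*23 - 12) = 11*(-138 - 12) = 11*(-150) = -1650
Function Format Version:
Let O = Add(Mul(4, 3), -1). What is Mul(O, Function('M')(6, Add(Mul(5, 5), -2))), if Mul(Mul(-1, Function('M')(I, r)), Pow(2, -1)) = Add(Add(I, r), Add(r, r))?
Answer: -1650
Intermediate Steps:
O = 11 (O = Add(12, -1) = 11)
Function('M')(I, r) = Add(Mul(-6, r), Mul(-2, I)) (Function('M')(I, r) = Mul(-2, Add(Add(I, r), Add(r, r))) = Mul(-2, Add(Add(I, r), Mul(2, r))) = Mul(-2, Add(I, Mul(3, r))) = Add(Mul(-6, r), Mul(-2, I)))
Mul(O, Function('M')(6, Add(Mul(5, 5), -2))) = Mul(11, Add(Mul(-6, Add(Mul(5, 5), -2)), Mul(-2, 6))) = Mul(11, Add(Mul(-6, Add(25, -2)), -12)) = Mul(11, Add(Mul(-6, 23), -12)) = Mul(11, Add(-138, -12)) = Mul(11, -150) = -1650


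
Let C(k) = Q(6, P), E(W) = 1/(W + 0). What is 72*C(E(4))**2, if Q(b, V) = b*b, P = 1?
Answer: 93312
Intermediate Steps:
E(W) = 1/W
Q(b, V) = b**2
C(k) = 36 (C(k) = 6**2 = 36)
72*C(E(4))**2 = 72*36**2 = 72*1296 = 93312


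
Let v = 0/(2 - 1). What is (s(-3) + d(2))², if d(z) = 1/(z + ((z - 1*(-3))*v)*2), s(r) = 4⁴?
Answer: 263169/4 ≈ 65792.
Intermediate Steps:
v = 0 (v = 0/1 = 0*1 = 0)
s(r) = 256
d(z) = 1/z (d(z) = 1/(z + ((z - 1*(-3))*0)*2) = 1/(z + ((z + 3)*0)*2) = 1/(z + ((3 + z)*0)*2) = 1/(z + 0*2) = 1/(z + 0) = 1/z)
(s(-3) + d(2))² = (256 + 1/2)² = (256 + ½)² = (513/2)² = 263169/4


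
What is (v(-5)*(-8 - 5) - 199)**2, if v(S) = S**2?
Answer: 274576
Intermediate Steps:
(v(-5)*(-8 - 5) - 199)**2 = ((-5)**2*(-8 - 5) - 199)**2 = (25*(-13) - 199)**2 = (-325 - 199)**2 = (-524)**2 = 274576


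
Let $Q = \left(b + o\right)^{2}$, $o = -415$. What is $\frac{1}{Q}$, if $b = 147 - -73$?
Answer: $\frac{1}{38025} \approx 2.6298 \cdot 10^{-5}$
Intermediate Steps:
$b = 220$ ($b = 147 + 73 = 220$)
$Q = 38025$ ($Q = \left(220 - 415\right)^{2} = \left(-195\right)^{2} = 38025$)
$\frac{1}{Q} = \frac{1}{38025}$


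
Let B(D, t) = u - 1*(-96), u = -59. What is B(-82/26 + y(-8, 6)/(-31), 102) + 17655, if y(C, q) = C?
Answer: 17692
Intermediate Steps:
B(D, t) = 37 (B(D, t) = -59 - 1*(-96) = -59 + 96 = 37)
B(-82/26 + y(-8, 6)/(-31), 102) + 17655 = 37 + 17655 = 17692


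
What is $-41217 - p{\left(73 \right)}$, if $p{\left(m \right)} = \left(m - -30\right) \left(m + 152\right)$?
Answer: $-64392$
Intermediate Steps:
$p{\left(m \right)} = \left(30 + m\right) \left(152 + m\right)$ ($p{\left(m \right)} = \left(m + 30\right) \left(152 + m\right) = \left(30 + m\right) \left(152 + m\right)$)
$-41217 - p{\left(73 \right)} = -41217 - \left(4560 + 73^{2} + 182 \cdot 73\right) = -41217 - \left(4560 + 5329 + 13286\right) = -41217 - 23175 = -64392$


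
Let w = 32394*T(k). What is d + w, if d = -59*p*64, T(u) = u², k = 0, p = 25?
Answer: -94400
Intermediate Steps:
d = -94400 (d = -59*25*64 = -1475*64 = -94400)
w = 0 (w = 32394*0² = 32394*0 = 0)
d + w = -94400 + 0 = -94400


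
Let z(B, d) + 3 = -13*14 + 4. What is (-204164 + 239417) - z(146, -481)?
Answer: 35434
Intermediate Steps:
z(B, d) = -181 (z(B, d) = -3 + (-13*14 + 4) = -3 + (-182 + 4) = -3 - 178 = -181)
(-204164 + 239417) - z(146, -481) = (-204164 + 239417) - 1*(-181) = 35253 + 181 = 35434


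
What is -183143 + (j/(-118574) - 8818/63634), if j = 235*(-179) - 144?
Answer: -690937090804007/3772668958 ≈ -1.8314e+5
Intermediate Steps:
j = -42209 (j = -42065 - 144 = -42209)
-183143 + (j/(-118574) - 8818/63634) = -183143 + (-42209/(-118574) - 8818/63634) = -183143 + (-42209*(-1/118574) - 8818*1/63634) = -183143 + (42209/118574 - 4409/31817) = -183143 + 820170987/3772668958 = -690937090804007/3772668958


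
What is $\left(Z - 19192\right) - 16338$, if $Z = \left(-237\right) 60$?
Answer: $-49750$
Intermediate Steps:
$Z = -14220$
$\left(Z - 19192\right) - 16338 = \left(-14220 - 19192\right) - 16338 = -33412 - 16338 = -49750$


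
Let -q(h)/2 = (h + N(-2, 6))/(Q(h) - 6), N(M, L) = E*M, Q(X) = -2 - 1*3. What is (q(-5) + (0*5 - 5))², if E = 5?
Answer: 7225/121 ≈ 59.711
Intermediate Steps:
Q(X) = -5 (Q(X) = -2 - 3 = -5)
N(M, L) = 5*M
q(h) = -20/11 + 2*h/11 (q(h) = -2*(h + 5*(-2))/(-5 - 6) = -2*(h - 10)/(-11) = -2*(-10 + h)*(-1)/11 = -2*(10/11 - h/11) = -20/11 + 2*h/11)
(q(-5) + (0*5 - 5))² = ((-20/11 + (2/11)*(-5)) + (0*5 - 5))² = ((-20/11 - 10/11) + (0 - 5))² = (-30/11 - 5)² = (-85/11)² = 7225/121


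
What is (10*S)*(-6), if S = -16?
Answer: 960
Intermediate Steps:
(10*S)*(-6) = (10*(-16))*(-6) = -160*(-6) = 960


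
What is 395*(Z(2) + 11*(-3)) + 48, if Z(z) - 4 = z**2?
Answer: -9827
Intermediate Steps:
Z(z) = 4 + z**2
395*(Z(2) + 11*(-3)) + 48 = 395*((4 + 2**2) + 11*(-3)) + 48 = 395*((4 + 4) - 33) + 48 = 395*(8 - 33) + 48 = 395*(-25) + 48 = -9875 + 48 = -9827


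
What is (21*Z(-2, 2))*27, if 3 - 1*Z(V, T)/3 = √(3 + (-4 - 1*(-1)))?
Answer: 5103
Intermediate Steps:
Z(V, T) = 9 (Z(V, T) = 9 - 3*√(3 + (-4 - 1*(-1))) = 9 - 3*√(3 + (-4 + 1)) = 9 - 3*√(3 - 3) = 9 - 3*√0 = 9 - 3*0 = 9 + 0 = 9)
(21*Z(-2, 2))*27 = (21*9)*27 = 189*27 = 5103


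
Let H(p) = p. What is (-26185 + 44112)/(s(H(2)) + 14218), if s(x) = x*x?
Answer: 1379/1094 ≈ 1.2605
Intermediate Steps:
s(x) = x**2
(-26185 + 44112)/(s(H(2)) + 14218) = (-26185 + 44112)/(2**2 + 14218) = 17927/(4 + 14218) = 17927/14222 = 17927*(1/14222) = 1379/1094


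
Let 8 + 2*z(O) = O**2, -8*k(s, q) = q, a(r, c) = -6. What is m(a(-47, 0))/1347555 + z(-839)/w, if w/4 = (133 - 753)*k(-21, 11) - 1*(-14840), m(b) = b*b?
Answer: 63237733477/11278136980 ≈ 5.6071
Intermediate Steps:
k(s, q) = -q/8
m(b) = b**2
w = 62770 (w = 4*((133 - 753)*(-1/8*11) - 1*(-14840)) = 4*(-620*(-11/8) + 14840) = 4*(1705/2 + 14840) = 4*(31385/2) = 62770)
z(O) = -4 + O**2/2
m(a(-47, 0))/1347555 + z(-839)/w = (-6)**2/1347555 + (-4 + (1/2)*(-839)**2)/62770 = 36*(1/1347555) + (-4 + (1/2)*703921)*(1/62770) = 12/449185 + (-4 + 703921/2)*(1/62770) = 12/449185 + (703913/2)*(1/62770) = 12/449185 + 703913/125540 = 63237733477/11278136980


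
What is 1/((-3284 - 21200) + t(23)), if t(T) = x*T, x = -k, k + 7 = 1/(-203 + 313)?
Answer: -110/2675553 ≈ -4.1113e-5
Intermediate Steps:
k = -769/110 (k = -7 + 1/(-203 + 313) = -7 + 1/110 = -769/110 ≈ -6.9909)
x = 769/110 (x = -1*(-769/110) = 769/110 ≈ 6.9909)
t(T) = 769*T/110
1/((-3284 - 21200) + t(23)) = 1/((-3284 - 21200) + (769/110)*23) = 1/(-24484 + 17687/110) = 1/(-2675553/110) = -110/2675553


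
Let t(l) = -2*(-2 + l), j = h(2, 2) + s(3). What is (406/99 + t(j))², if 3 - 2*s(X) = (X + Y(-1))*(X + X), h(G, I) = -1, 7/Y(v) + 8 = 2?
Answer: 3211264/9801 ≈ 327.65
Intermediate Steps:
Y(v) = -7/6 (Y(v) = 7/(-8 + 2) = 7/(-6) = 7*(-⅙) = -7/6)
s(X) = 3/2 - X*(-7/6 + X) (s(X) = 3/2 - (X - 7/6)*(X + X)/2 = 3/2 - (-7/6 + X)*2*X/2 = 3/2 - X*(-7/6 + X))
j = -5 (j = -1 + (3/2 - 1*3² + (7/6)*3) = -1 + (3/2 - 1*9 + 7/2) = -1 + (3/2 - 9 + 7/2) = -1 - 4 = -5)
t(l) = 4 - 2*l
(406/99 + t(j))² = (406/99 + (4 - 2*(-5)))² = (406*(1/99) + (4 + 10))² = (406/99 + 14)² = (1792/99)² = 3211264/9801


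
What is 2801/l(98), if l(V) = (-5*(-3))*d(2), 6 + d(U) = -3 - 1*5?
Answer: -2801/210 ≈ -13.338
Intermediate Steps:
d(U) = -14 (d(U) = -6 + (-3 - 1*5) = -6 + (-3 - 5) = -6 - 8 = -14)
l(V) = -210 (l(V) = -5*(-3)*(-14) = 15*(-14) = -210)
2801/l(98) = 2801/(-210) = 2801*(-1/210) = -2801/210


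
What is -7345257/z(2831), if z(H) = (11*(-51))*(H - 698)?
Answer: 2448419/398871 ≈ 6.1384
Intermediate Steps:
z(H) = 391578 - 561*H (z(H) = -561*(-698 + H) = 391578 - 561*H)
-7345257/z(2831) = -7345257/(391578 - 561*2831) = -7345257/(391578 - 1588191) = -7345257/(-1196613) = -7345257*(-1/1196613) = 2448419/398871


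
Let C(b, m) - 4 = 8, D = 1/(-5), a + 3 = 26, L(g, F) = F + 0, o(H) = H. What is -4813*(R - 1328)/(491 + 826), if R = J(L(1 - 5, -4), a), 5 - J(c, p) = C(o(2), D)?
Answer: 2141785/439 ≈ 4878.8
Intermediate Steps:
L(g, F) = F
a = 23 (a = -3 + 26 = 23)
D = -⅕ ≈ -0.20000
C(b, m) = 12 (C(b, m) = 4 + 8 = 12)
J(c, p) = -7 (J(c, p) = 5 - 1*12 = 5 - 12 = -7)
R = -7
-4813*(R - 1328)/(491 + 826) = -4813*(-7 - 1328)/(491 + 826) = -4813/(1317/(-1335)) = -4813/(1317*(-1/1335)) = -4813/(-439/445) = -4813*(-445/439) = 2141785/439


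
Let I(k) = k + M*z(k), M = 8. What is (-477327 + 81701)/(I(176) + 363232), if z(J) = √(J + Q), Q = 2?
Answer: -4492926669/4127042596 + 197813*√178/8254085192 ≈ -1.0883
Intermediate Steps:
z(J) = √(2 + J) (z(J) = √(J + 2) = √(2 + J))
I(k) = k + 8*√(2 + k)
(-477327 + 81701)/(I(176) + 363232) = (-477327 + 81701)/((176 + 8*√(2 + 176)) + 363232) = -395626/((176 + 8*√178) + 363232) = -395626/(363408 + 8*√178)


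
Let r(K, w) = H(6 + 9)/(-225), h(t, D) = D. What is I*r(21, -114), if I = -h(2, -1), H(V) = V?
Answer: -1/15 ≈ -0.066667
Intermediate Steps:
I = 1 (I = -1*(-1) = 1)
r(K, w) = -1/15 (r(K, w) = (6 + 9)/(-225) = 15*(-1/225) = -1/15)
I*r(21, -114) = 1*(-1/15) = -1/15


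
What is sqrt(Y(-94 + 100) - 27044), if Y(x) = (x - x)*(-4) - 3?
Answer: I*sqrt(27047) ≈ 164.46*I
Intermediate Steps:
Y(x) = -3 (Y(x) = 0*(-4) - 3 = 0 - 3 = -3)
sqrt(Y(-94 + 100) - 27044) = sqrt(-3 - 27044) = sqrt(-27047) = I*sqrt(27047)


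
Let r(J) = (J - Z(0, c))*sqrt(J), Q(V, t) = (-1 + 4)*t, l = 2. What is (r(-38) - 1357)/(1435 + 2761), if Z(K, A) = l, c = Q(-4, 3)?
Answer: -1357/4196 - 10*I*sqrt(38)/1049 ≈ -0.3234 - 0.058765*I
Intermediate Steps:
Q(V, t) = 3*t
c = 9 (c = 3*3 = 9)
Z(K, A) = 2
r(J) = sqrt(J)*(-2 + J) (r(J) = (J - 1*2)*sqrt(J) = (J - 2)*sqrt(J) = (-2 + J)*sqrt(J) = sqrt(J)*(-2 + J))
(r(-38) - 1357)/(1435 + 2761) = (sqrt(-38)*(-2 - 38) - 1357)/(1435 + 2761) = ((I*sqrt(38))*(-40) - 1357)/4196 = (-40*I*sqrt(38) - 1357)*(1/4196) = (-1357 - 40*I*sqrt(38))*(1/4196) = -1357/4196 - 10*I*sqrt(38)/1049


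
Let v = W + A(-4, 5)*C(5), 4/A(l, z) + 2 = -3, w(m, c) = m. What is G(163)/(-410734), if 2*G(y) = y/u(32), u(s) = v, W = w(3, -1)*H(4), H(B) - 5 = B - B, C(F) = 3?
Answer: -815/51752484 ≈ -1.5748e-5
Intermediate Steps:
A(l, z) = -⅘ (A(l, z) = 4/(-2 - 3) = 4/(-5) = 4*(-⅕) = -⅘)
H(B) = 5 (H(B) = 5 + (B - B) = 5 + 0 = 5)
W = 15 (W = 3*5 = 15)
v = 63/5 (v = 15 - ⅘*3 = 15 - 12/5 = 63/5 ≈ 12.600)
u(s) = 63/5
G(y) = 5*y/126 (G(y) = (y/(63/5))/2 = (y*(5/63))/2 = (5*y/63)/2 = 5*y/126)
G(163)/(-410734) = ((5/126)*163)/(-410734) = (815/126)*(-1/410734) = -815/51752484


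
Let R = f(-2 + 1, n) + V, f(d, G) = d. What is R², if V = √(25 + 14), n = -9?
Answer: (1 - √39)² ≈ 27.510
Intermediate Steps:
V = √39 ≈ 6.2450
R = -1 + √39 (R = (-2 + 1) + √39 = -1 + √39 ≈ 5.2450)
R² = (-1 + √39)²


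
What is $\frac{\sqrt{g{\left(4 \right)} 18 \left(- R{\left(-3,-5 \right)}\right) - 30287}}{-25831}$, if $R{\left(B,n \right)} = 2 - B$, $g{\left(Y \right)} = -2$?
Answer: $- \frac{i \sqrt{30107}}{25831} \approx - 0.0067173 i$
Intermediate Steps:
$\frac{\sqrt{g{\left(4 \right)} 18 \left(- R{\left(-3,-5 \right)}\right) - 30287}}{-25831} = \frac{\sqrt{\left(-2\right) 18 \left(- (2 - -3)\right) - 30287}}{-25831} = \sqrt{- 36 \left(- (2 + 3)\right) - 30287} \left(- \frac{1}{25831}\right) = \sqrt{- 36 \left(\left(-1\right) 5\right) - 30287} \left(- \frac{1}{25831}\right) = \sqrt{\left(-36\right) \left(-5\right) - 30287} \left(- \frac{1}{25831}\right) = \sqrt{180 - 30287} \left(- \frac{1}{25831}\right) = \sqrt{-30107} \left(- \frac{1}{25831}\right) = i \sqrt{30107} \left(- \frac{1}{25831}\right) = - \frac{i \sqrt{30107}}{25831}$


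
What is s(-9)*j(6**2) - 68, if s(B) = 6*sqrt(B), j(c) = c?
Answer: -68 + 648*I ≈ -68.0 + 648.0*I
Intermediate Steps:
s(-9)*j(6**2) - 68 = (6*sqrt(-9))*6**2 - 68 = (6*(3*I))*36 - 68 = (18*I)*36 - 68 = 648*I - 68 = -68 + 648*I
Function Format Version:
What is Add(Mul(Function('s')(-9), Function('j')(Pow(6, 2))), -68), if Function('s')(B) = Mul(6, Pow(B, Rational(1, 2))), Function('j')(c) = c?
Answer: Add(-68, Mul(648, I)) ≈ Add(-68.000, Mul(648.00, I))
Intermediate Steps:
Add(Mul(Function('s')(-9), Function('j')(Pow(6, 2))), -68) = Add(Mul(Mul(6, Pow(-9, Rational(1, 2))), Pow(6, 2)), -68) = Add(Mul(Mul(6, Mul(3, I)), 36), -68) = Add(Mul(Mul(18, I), 36), -68) = Add(Mul(648, I), -68) = Add(-68, Mul(648, I))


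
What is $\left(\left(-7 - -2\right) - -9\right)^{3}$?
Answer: $64$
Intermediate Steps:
$\left(\left(-7 - -2\right) - -9\right)^{3} = \left(\left(-7 + 2\right) + 9\right)^{3} = \left(-5 + 9\right)^{3} = 4^{3} = 64$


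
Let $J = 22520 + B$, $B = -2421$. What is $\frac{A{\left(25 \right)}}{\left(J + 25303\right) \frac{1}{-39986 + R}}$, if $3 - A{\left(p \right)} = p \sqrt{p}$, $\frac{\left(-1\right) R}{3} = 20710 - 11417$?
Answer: $\frac{591395}{3243} \approx 182.36$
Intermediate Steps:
$R = -27879$ ($R = - 3 \left(20710 - 11417\right) = \left(-3\right) 9293 = -27879$)
$J = 20099$ ($J = 22520 - 2421 = 20099$)
$A{\left(p \right)} = 3 - p^{\frac{3}{2}}$ ($A{\left(p \right)} = 3 - p \sqrt{p} = 3 - p^{\frac{3}{2}}$)
$\frac{A{\left(25 \right)}}{\left(J + 25303\right) \frac{1}{-39986 + R}} = \frac{3 - 25^{\frac{3}{2}}}{\left(20099 + 25303\right) \frac{1}{-39986 - 27879}} = \frac{3 - 125}{45402 \frac{1}{-67865}} = \frac{3 - 125}{45402 \left(- \frac{1}{67865}\right)} = - \frac{122}{- \frac{6486}{9695}} = \left(-122\right) \left(- \frac{9695}{6486}\right) = \frac{591395}{3243}$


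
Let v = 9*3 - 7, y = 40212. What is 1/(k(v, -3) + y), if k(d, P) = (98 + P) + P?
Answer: 1/40304 ≈ 2.4811e-5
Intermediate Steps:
v = 20 (v = 27 - 7 = 20)
k(d, P) = 98 + 2*P
1/(k(v, -3) + y) = 1/((98 + 2*(-3)) + 40212) = 1/((98 - 6) + 40212) = 1/(92 + 40212) = 1/40304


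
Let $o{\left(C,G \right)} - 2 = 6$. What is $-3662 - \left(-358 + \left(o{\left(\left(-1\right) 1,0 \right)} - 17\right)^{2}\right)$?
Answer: $-3385$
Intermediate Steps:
$o{\left(C,G \right)} = 8$ ($o{\left(C,G \right)} = 2 + 6 = 8$)
$-3662 - \left(-358 + \left(o{\left(\left(-1\right) 1,0 \right)} - 17\right)^{2}\right) = -3662 - \left(-358 + \left(8 - 17\right)^{2}\right) = -3662 - \left(-358 + \left(-9\right)^{2}\right) = -3662 - \left(-358 + 81\right) = -3662 - -277 = -3662 + 277 = -3385$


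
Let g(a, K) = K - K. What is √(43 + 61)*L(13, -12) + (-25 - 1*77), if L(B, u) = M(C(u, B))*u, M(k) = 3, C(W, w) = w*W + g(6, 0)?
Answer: -102 - 72*√26 ≈ -469.13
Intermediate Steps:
g(a, K) = 0
C(W, w) = W*w (C(W, w) = w*W + 0 = W*w + 0 = W*w)
L(B, u) = 3*u
√(43 + 61)*L(13, -12) + (-25 - 1*77) = √(43 + 61)*(3*(-12)) + (-25 - 1*77) = √104*(-36) + (-25 - 77) = (2*√26)*(-36) - 102 = -72*√26 - 102 = -102 - 72*√26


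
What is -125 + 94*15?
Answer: 1285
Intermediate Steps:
-125 + 94*15 = -125 + 1410 = 1285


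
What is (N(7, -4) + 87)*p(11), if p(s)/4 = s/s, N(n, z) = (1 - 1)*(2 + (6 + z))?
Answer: 348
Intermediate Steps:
N(n, z) = 0 (N(n, z) = 0*(8 + z) = 0)
p(s) = 4 (p(s) = 4*(s/s) = 4*1 = 4)
(N(7, -4) + 87)*p(11) = (0 + 87)*4 = 87*4 = 348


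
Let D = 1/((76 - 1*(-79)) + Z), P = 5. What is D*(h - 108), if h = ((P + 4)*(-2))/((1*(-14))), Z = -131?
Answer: -249/56 ≈ -4.4464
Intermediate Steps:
D = 1/24 (D = 1/((76 - 1*(-79)) - 131) = 1/((76 + 79) - 131) = 1/(155 - 131) = 1/24 ≈ 0.041667)
h = 9/7 (h = ((5 + 4)*(-2))/((1*(-14))) = (9*(-2))/(-14) = -18*(-1/14) = 9/7 ≈ 1.2857)
D*(h - 108) = (9/7 - 108)/24 = (1/24)*(-747/7) = -249/56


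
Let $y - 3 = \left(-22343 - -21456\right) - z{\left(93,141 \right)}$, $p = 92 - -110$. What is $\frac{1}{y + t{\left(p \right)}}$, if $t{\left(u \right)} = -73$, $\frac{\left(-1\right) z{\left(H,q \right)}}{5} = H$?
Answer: $- \frac{1}{492} \approx -0.0020325$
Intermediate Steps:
$z{\left(H,q \right)} = - 5 H$
$p = 202$ ($p = 92 + 110 = 202$)
$y = -419$ ($y = 3 - \left(887 - 465\right) = 3 + \left(\left(-22343 + 21456\right) - -465\right) = 3 + \left(-887 + 465\right) = 3 - 422 = -419$)
$\frac{1}{y + t{\left(p \right)}} = \frac{1}{-419 - 73} = \frac{1}{-492} = - \frac{1}{492}$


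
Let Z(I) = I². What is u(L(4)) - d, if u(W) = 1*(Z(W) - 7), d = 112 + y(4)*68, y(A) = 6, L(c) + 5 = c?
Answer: -526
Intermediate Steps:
L(c) = -5 + c
d = 520 (d = 112 + 6*68 = 112 + 408 = 520)
u(W) = -7 + W² (u(W) = 1*(W² - 7) = 1*(-7 + W²) = -7 + W²)
u(L(4)) - d = (-7 + (-5 + 4)²) - 1*520 = (-7 + (-1)²) - 520 = (-7 + 1) - 520 = -6 - 520 = -526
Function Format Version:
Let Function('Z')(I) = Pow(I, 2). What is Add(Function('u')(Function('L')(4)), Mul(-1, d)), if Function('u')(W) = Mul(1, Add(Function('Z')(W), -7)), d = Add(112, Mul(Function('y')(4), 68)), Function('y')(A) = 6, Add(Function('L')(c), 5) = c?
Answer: -526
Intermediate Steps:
Function('L')(c) = Add(-5, c)
d = 520 (d = Add(112, Mul(6, 68)) = Add(112, 408) = 520)
Function('u')(W) = Add(-7, Pow(W, 2)) (Function('u')(W) = Mul(1, Add(Pow(W, 2), -7)) = Mul(1, Add(-7, Pow(W, 2))) = Add(-7, Pow(W, 2)))
Add(Function('u')(Function('L')(4)), Mul(-1, d)) = Add(Add(-7, Pow(Add(-5, 4), 2)), Mul(-1, 520)) = Add(Add(-7, Pow(-1, 2)), -520) = Add(Add(-7, 1), -520) = Add(-6, -520) = -526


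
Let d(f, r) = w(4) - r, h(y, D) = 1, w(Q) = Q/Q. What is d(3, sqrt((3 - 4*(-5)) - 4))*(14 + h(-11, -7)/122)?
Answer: 1709/122 - 1709*sqrt(19)/122 ≈ -47.052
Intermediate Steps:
w(Q) = 1
d(f, r) = 1 - r
d(3, sqrt((3 - 4*(-5)) - 4))*(14 + h(-11, -7)/122) = (1 - sqrt((3 - 4*(-5)) - 4))*(14 + 1/122) = (1 - sqrt((3 + 20) - 4))*(14 + 1*(1/122)) = (1 - sqrt(23 - 4))*(14 + 1/122) = (1 - sqrt(19))*(1709/122) = 1709/122 - 1709*sqrt(19)/122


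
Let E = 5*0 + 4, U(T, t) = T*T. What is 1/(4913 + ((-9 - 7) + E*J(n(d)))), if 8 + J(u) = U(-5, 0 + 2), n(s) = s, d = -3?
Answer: 1/4965 ≈ 0.00020141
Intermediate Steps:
U(T, t) = T**2
J(u) = 17 (J(u) = -8 + (-5)**2 = -8 + 25 = 17)
E = 4 (E = 0 + 4 = 4)
1/(4913 + ((-9 - 7) + E*J(n(d)))) = 1/(4913 + ((-9 - 7) + 4*17)) = 1/(4913 + (-16 + 68)) = 1/(4913 + 52) = 1/4965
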